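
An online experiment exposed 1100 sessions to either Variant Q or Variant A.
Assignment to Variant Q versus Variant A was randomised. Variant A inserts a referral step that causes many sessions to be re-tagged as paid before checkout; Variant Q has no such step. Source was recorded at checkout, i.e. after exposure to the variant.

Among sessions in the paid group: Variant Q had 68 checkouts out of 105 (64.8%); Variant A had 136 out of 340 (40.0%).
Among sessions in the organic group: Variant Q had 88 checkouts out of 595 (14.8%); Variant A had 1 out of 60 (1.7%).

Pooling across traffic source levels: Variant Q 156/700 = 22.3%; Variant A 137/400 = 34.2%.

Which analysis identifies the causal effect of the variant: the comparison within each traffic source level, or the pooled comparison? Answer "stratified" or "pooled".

The stratified and pooled comparisons disagree (Variant Q wins within each traffic source; Variant A wins overall), so the answer turns on the causal role of traffic source.
The distribution of traffic source is itself part of what the variant does — it is an intermediate outcome. Holding it fixed would remove that part of the effect; the total effect is the pooled difference.
Pooled: Variant Q 22.3% vs Variant A 34.2%; Variant A is higher overall.

pooled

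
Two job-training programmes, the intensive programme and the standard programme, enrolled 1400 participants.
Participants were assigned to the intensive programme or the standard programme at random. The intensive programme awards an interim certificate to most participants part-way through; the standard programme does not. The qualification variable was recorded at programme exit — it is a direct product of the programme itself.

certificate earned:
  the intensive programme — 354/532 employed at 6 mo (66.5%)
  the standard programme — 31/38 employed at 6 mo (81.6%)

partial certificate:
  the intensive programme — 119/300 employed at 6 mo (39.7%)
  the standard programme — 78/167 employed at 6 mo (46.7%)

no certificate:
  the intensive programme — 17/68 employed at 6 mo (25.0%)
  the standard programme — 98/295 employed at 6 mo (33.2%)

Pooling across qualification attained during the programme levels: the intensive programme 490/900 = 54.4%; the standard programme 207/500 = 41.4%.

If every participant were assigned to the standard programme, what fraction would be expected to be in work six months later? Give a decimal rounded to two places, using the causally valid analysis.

0.41

the standard programme is higher inside every qualification attained during the programme stratum but the intensive programme is higher in aggregate. Whether to stratify depends on how qualification attained during the programme relates to the programme.
Stratifying would compare programmes among participants the programmes themselves sorted into qualification attained during the programme groups — a form of selection on an intermediate. The unconditioned pooled rates give the total causal effect.
So P(outcome | do(the standard programme)) is just the pooled rate for the standard programme: 207/500 = 0.414.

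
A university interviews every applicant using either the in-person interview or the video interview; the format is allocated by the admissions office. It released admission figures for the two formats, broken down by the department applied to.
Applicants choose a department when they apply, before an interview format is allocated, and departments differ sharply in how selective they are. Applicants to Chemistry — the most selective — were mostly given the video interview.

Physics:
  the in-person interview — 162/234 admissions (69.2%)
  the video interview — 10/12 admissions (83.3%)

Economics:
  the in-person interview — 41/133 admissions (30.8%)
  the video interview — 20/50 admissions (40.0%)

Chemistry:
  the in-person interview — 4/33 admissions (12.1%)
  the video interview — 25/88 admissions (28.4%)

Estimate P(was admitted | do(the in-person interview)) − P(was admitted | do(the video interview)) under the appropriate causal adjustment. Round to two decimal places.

-0.13

the video interview is higher inside every department stratum but the in-person interview is higher in aggregate. Whether to stratify depends on how department relates to the interview format.
The imbalance in department arose from how applicants were allocated, not from anything the interview format did; and department independently affects the outcome. The pooled gap is confounded — condition on department.
Adjusting over the population distribution of department: 0.447·(0.692−0.833) + 0.333·(0.308−0.400) + 0.220·(0.121−0.284) = -0.129.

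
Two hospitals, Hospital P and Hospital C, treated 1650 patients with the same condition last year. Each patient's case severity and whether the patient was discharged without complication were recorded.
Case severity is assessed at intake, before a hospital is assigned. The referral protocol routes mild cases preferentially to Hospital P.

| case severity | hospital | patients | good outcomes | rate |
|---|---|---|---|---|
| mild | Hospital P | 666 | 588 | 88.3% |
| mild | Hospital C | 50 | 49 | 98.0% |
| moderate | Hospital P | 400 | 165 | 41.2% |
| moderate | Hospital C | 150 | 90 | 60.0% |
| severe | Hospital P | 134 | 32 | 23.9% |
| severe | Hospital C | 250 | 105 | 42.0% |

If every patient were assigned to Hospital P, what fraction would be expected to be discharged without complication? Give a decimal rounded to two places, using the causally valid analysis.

0.58

The case severity-specific comparison favours Hospital C throughout, but the pooled figures favour Hospital P. The question is whether to condition on case severity.
Here case severity is a common cause — it drives both which hospital a case falls under and the outcome. The crude comparison mixes populations; the stratum-specific rates are the causally relevant ones.
Standardising Hospital P to the population case severity mix: 0.434·588/666 + 0.333·165/400 + 0.233·32/134 = 0.576.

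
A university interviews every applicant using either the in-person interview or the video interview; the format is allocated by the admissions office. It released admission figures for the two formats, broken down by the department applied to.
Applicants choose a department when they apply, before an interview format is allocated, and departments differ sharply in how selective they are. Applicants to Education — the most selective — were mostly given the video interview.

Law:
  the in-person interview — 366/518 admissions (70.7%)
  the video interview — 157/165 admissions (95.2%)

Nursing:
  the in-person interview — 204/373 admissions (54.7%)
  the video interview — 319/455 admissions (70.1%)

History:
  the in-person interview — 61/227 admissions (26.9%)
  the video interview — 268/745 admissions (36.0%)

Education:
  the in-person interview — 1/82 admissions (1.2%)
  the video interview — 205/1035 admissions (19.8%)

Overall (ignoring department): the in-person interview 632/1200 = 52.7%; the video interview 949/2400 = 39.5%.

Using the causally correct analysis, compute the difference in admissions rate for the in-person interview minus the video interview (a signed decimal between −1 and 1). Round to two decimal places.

the video interview is higher inside every department stratum but the in-person interview is higher in aggregate. Whether to stratify depends on how department relates to the interview format.
Here department is a common cause — it drives both which interview format a case falls under and the outcome. The crude comparison mixes populations; the stratum-specific rates are the causally relevant ones.
Adjusting over the population distribution of department: 0.190·(0.707−0.952) + 0.230·(0.547−0.701) + 0.270·(0.269−0.360) + 0.310·(0.012−0.198) = -0.164.

-0.16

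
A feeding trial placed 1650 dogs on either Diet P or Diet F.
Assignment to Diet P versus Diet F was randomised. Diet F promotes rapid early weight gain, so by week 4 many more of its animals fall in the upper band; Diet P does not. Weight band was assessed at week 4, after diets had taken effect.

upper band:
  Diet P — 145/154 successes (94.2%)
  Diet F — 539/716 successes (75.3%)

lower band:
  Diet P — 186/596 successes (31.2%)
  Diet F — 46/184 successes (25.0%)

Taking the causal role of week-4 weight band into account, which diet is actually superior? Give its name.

Diet P is higher inside every week-4 weight band stratum but Diet F is higher in aggregate. Whether to stratify depends on how week-4 weight band relates to the diet.
Because the diet influences week-4 weight band, week-4 weight band is a post-treatment mediator, not a confounder. Stratifying on it would bias the estimate; the causal effect is the crude pooled difference.
Pooled: Diet P 44.1% vs Diet F 65.0%; Diet F is higher overall.

Diet F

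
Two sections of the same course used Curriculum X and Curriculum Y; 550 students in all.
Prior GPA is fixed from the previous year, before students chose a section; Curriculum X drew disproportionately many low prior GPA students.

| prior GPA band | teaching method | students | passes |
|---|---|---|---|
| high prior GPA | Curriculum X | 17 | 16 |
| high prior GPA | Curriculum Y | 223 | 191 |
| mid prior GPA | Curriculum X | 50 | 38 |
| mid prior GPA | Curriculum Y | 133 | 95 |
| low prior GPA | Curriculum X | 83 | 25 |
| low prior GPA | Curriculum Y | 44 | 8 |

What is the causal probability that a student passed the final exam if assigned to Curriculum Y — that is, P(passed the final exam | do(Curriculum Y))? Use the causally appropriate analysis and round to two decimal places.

0.65

Within every prior GPA band level Curriculum X has the higher rate, yet pooled Curriculum Y does — Simpson's reversal.
Here prior GPA band is a common cause — it drives both which teaching method a case falls under and the outcome. The crude comparison mixes populations; the stratum-specific rates are the causally relevant ones.
Standardising Curriculum Y to the population prior GPA band mix: 0.436·191/223 + 0.333·95/133 + 0.231·8/44 = 0.653.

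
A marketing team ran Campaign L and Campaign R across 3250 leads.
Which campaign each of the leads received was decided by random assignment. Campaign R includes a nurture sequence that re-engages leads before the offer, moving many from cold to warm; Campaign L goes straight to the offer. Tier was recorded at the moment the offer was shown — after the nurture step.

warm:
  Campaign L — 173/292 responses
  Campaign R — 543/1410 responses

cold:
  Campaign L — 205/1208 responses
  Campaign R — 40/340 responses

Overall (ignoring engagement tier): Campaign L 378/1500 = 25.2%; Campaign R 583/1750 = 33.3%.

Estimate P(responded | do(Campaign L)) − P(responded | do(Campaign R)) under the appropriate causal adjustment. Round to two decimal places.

-0.08

Campaign L is higher inside every engagement tier stratum but Campaign R is higher in aggregate. Whether to stratify depends on how engagement tier relates to the campaign.
Engagement tier here is a post-treatment variable shaped by the campaign; conditioning on it would introduce bias rather than remove it. The overall comparison is the causal one.
The causal difference is the pooled difference: 0.252 − 0.333 = -0.081.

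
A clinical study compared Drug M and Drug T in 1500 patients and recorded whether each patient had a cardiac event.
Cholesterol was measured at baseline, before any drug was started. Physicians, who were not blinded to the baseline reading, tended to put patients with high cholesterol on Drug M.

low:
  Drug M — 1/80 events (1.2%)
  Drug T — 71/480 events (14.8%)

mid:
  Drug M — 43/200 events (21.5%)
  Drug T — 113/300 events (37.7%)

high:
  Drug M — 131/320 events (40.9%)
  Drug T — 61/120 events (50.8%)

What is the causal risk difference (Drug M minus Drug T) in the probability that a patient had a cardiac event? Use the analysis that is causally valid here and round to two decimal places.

-0.13

Cholesterol satisfies the back-door criterion: it is not a descendant of the drug, and it blocks the spurious path from drug to outcome. Adjusting for it (i.e., using the within-cholesterol rates) gives the causal effect.
Adjusting over the population distribution of cholesterol: 0.373·(0.013−0.148) + 0.333·(0.215−0.377) + 0.293·(0.409−0.508) = -0.133.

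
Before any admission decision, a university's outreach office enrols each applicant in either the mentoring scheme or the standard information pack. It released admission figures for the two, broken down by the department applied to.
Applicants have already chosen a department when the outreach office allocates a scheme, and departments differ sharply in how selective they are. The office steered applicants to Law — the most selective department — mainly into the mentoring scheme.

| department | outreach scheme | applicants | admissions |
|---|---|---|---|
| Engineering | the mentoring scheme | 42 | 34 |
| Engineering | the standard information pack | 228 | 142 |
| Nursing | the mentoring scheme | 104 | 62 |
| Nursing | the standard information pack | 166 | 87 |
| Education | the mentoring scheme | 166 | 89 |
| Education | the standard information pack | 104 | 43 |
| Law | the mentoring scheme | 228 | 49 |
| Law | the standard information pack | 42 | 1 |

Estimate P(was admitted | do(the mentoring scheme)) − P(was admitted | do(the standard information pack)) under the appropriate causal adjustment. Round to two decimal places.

the mentoring scheme is higher inside every department stratum but the standard information pack is higher in aggregate. Whether to stratify depends on how department relates to the outreach scheme.
Since department is a pre-existing factor (not a product of the outreach scheme) and it affects the outcome on its own, it is a confounder. The stratified rates, not the pooled rate, identify the causal effect.
Adjusting over the population distribution of department: 0.250·(0.810−0.623) + 0.250·(0.596−0.524) + 0.250·(0.536−0.413) + 0.250·(0.215−0.024) = +0.143.

+0.14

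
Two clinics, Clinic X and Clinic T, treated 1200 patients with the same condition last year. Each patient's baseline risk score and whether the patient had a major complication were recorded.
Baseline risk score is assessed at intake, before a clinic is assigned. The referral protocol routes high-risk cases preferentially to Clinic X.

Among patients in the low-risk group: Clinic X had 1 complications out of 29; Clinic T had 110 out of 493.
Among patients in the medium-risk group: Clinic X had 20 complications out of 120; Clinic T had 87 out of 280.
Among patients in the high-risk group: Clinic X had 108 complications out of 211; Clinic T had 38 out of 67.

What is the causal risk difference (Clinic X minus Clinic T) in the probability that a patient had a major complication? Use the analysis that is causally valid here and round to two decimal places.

Baseline risk score satisfies the back-door criterion: it is not a descendant of the clinic, and it blocks the spurious path from clinic to outcome. Adjusting for it (i.e., using the within-baseline risk score rates) gives the causal effect.
Adjusting over the population distribution of baseline risk score: 0.435·(0.034−0.223) + 0.333·(0.167−0.311) + 0.232·(0.512−0.567) = -0.143.

-0.14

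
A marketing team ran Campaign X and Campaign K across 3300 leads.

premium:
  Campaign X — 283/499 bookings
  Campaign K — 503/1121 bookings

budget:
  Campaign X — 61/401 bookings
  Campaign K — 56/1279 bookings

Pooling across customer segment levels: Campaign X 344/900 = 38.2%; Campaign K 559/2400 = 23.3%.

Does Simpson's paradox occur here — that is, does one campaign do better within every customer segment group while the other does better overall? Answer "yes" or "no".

Within each customer segment level (premium 56.7% vs 44.9%; budget 15.2% vs 4.4%), Campaign X has the higher rate every time. Pooled: 38.2% vs 23.3% — Campaign X has the higher rate overall. They agree.

no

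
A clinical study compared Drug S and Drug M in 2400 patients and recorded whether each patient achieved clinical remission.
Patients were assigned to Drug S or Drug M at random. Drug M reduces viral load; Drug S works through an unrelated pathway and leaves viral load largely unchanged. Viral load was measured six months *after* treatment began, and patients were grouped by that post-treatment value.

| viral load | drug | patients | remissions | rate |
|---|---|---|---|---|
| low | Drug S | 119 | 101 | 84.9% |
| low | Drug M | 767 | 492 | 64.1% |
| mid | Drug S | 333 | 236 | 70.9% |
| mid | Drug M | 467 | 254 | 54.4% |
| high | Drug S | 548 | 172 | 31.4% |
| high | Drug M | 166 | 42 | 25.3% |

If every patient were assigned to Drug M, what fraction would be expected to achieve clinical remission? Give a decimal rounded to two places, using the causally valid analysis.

0.56

Within every viral load level Drug S has the higher rate, yet pooled Drug M does — Simpson's reversal.
Viral load is downstream of the drug. One should not condition on a consequence of treatment, so the overall rates are the right comparison.
So P(outcome | do(Drug M)) is just the pooled rate for Drug M: 788/1400 = 0.563.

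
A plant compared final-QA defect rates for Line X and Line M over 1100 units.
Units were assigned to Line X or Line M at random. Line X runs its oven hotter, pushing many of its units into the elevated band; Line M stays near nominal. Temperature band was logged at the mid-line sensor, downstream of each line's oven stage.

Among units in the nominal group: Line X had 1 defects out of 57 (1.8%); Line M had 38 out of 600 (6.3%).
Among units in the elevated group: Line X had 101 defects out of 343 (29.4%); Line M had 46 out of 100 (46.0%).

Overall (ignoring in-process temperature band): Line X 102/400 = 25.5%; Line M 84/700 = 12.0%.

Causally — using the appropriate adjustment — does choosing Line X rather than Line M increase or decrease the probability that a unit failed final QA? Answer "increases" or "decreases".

In-process temperature band lies on the pathway line → in-process temperature band → outcome, so adjusting for it blocks the indirect effect. For the total causal effect of line, use the unadjusted pooled rates.
Pooled: Line X 25.5% vs Line M 12.0%; Line M is lower overall.

increases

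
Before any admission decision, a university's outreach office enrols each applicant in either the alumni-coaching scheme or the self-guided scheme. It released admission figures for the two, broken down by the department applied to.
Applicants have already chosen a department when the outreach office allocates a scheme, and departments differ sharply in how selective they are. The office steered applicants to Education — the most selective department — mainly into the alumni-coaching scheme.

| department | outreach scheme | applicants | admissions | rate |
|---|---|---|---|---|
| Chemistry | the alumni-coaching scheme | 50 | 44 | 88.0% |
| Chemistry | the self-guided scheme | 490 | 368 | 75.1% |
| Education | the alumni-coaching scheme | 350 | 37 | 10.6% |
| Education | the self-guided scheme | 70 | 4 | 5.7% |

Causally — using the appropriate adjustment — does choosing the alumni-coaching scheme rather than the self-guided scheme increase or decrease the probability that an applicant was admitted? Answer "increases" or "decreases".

Within every department level the alumni-coaching scheme has the higher rate, yet pooled the self-guided scheme does — Simpson's reversal.
The imbalance in department arose from how applicants were allocated, not from anything the outreach scheme did; and department independently affects the outcome. The pooled gap is confounded — condition on department.
Within each level — Chemistry: 88.0% vs 75.1%; Education: 10.6% vs 5.7% — the alumni-coaching scheme is higher every time.

increases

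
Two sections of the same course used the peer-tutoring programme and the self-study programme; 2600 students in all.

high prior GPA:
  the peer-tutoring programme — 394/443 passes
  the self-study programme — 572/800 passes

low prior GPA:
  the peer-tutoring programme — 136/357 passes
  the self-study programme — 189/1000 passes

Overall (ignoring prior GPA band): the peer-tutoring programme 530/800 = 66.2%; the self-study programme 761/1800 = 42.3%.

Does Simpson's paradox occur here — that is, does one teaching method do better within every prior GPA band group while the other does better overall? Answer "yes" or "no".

Within each prior GPA band level (high prior GPA 88.9% vs 71.5%; low prior GPA 38.1% vs 18.9%), the peer-tutoring programme has the higher rate every time. Pooled: 66.2% vs 42.3% — the peer-tutoring programme has the higher rate overall. They agree.

no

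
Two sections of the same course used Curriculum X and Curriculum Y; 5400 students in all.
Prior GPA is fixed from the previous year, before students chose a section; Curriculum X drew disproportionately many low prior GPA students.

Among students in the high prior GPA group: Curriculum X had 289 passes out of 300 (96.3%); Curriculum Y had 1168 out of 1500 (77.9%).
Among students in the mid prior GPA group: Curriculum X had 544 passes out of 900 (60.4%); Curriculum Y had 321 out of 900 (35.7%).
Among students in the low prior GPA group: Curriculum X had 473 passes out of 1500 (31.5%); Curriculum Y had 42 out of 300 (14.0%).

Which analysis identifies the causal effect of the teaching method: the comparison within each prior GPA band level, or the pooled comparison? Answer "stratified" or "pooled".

stratified

Prior GPA band differs across teaching methods for reasons unrelated to any effect of the teaching method itself, and it separately predicts the outcome — a classic confounder. We must compare within prior GPA band levels.
Within each level — high prior GPA: 96.3% vs 77.9%; mid prior GPA: 60.4% vs 35.7%; low prior GPA: 31.5% vs 14.0% — Curriculum X is higher every time.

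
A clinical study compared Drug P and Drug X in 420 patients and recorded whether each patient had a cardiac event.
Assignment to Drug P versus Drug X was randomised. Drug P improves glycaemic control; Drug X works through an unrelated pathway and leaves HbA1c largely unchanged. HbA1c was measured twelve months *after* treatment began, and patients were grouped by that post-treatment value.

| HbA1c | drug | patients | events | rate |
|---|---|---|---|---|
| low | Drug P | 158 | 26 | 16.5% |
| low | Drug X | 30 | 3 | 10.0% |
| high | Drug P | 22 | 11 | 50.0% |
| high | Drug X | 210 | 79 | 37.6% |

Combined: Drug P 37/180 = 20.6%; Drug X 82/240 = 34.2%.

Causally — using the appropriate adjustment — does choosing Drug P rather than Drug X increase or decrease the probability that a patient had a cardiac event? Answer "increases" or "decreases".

decreases

The HbA1c-specific comparison favours Drug X throughout, but the pooled figures favour Drug P. The question is whether to condition on HbA1c.
HbA1c lies on the pathway drug → HbA1c → outcome, so adjusting for it blocks the indirect effect. For the total causal effect of drug, use the unadjusted pooled rates.
Pooled: Drug P 20.6% vs Drug X 34.2%; Drug P is lower overall.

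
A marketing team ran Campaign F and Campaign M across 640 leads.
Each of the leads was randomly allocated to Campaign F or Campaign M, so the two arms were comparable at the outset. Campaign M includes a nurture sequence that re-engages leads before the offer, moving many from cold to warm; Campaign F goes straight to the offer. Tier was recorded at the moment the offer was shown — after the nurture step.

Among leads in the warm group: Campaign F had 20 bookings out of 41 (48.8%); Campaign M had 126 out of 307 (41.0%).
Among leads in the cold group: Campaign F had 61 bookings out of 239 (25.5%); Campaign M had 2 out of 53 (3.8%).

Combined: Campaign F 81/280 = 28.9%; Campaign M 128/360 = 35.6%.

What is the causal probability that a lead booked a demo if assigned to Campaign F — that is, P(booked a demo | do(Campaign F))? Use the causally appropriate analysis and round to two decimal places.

The engagement tier-specific comparison favours Campaign F throughout, but the pooled figures favour Campaign M. The question is whether to condition on engagement tier.
Because the campaign influences engagement tier, engagement tier is a post-treatment mediator, not a confounder. Stratifying on it would bias the estimate; the causal effect is the crude pooled difference.
So P(outcome | do(Campaign F)) is just the pooled rate for Campaign F: 81/280 = 0.289.

0.29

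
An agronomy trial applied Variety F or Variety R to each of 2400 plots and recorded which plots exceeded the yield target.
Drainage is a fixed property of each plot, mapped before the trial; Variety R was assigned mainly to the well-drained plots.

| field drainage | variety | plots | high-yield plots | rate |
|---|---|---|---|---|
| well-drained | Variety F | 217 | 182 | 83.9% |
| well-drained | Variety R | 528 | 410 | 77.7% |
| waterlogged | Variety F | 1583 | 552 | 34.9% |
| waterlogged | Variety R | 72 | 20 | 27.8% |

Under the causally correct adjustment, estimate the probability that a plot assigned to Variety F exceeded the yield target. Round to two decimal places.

The stratified and pooled comparisons disagree (Variety F wins within each field drainage; Variety R wins overall), so the answer turns on the causal role of field drainage.
The imbalance in field drainage arose from how plots were allocated, not from anything the variety did; and field drainage independently affects the outcome. The pooled gap is confounded — condition on field drainage.
Standardising Variety F to the population field drainage mix: 0.310·182/217 + 0.690·552/1583 = 0.501.

0.50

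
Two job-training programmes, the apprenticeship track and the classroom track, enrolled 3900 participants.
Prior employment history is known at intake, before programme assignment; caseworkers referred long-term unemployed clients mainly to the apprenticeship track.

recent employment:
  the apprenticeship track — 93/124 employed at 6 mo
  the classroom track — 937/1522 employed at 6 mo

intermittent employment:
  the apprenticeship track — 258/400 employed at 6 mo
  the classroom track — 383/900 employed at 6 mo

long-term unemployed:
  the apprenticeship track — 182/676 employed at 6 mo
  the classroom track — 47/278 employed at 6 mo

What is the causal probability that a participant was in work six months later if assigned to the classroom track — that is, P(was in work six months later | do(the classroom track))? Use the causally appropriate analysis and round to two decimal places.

The prior employment history-specific comparison favours the apprenticeship track throughout, but the pooled figures favour the classroom track. The question is whether to condition on prior employment history.
Prior employment history is set before the programme has any effect — it is not caused by the programme — and it independently drives the outcome. That makes it a confounder, so the causal comparison is within prior employment history levels.
Standardising the classroom track to the population prior employment history mix: 0.422·937/1522 + 0.333·383/900 + 0.245·47/278 = 0.443.

0.44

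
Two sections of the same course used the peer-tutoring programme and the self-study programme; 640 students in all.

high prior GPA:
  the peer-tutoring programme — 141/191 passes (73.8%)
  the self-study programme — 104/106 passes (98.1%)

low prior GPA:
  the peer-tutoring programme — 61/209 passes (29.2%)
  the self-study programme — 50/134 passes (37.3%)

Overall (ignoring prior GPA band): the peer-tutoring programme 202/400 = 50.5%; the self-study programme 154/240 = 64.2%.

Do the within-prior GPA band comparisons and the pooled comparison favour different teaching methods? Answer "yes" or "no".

no

Within each prior GPA band level (high prior GPA 73.8% vs 98.1%; low prior GPA 29.2% vs 37.3%), the self-study programme has the higher rate every time. Pooled: 50.5% vs 64.2% — the self-study programme has the higher rate overall. They agree.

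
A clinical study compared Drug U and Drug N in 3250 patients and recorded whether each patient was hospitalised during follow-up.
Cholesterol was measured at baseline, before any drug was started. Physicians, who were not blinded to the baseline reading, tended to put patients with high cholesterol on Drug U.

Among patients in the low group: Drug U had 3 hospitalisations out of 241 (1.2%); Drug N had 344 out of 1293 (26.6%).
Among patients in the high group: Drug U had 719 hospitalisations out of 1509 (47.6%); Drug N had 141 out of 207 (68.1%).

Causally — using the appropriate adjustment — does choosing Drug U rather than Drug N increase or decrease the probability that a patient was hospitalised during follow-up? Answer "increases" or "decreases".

decreases

The stratified and pooled comparisons disagree (Drug U wins within each cholesterol; Drug N wins overall), so the answer turns on the causal role of cholesterol.
The imbalance in cholesterol arose from how patients were allocated, not from anything the drug did; and cholesterol independently affects the outcome. The pooled gap is confounded — condition on cholesterol.
Within each level — low: 1.2% vs 26.6%; high: 47.6% vs 68.1% — Drug U is lower every time.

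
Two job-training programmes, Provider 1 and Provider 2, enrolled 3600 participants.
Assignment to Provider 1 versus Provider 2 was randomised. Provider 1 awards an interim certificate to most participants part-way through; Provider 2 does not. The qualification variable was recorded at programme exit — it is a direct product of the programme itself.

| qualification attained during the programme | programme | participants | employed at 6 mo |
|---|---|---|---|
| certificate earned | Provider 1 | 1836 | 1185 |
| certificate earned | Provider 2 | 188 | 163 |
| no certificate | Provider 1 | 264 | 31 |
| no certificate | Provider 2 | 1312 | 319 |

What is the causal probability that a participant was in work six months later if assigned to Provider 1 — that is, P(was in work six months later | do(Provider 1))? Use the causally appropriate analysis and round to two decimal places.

0.58

Within every qualification attained during the programme level Provider 2 has the higher rate, yet pooled Provider 1 does — Simpson's reversal.
Because the programme influences qualification attained during the programme, qualification attained during the programme is a post-treatment mediator, not a confounder. Stratifying on it would bias the estimate; the causal effect is the crude pooled difference.
So P(outcome | do(Provider 1)) is just the pooled rate for Provider 1: 1216/2100 = 0.579.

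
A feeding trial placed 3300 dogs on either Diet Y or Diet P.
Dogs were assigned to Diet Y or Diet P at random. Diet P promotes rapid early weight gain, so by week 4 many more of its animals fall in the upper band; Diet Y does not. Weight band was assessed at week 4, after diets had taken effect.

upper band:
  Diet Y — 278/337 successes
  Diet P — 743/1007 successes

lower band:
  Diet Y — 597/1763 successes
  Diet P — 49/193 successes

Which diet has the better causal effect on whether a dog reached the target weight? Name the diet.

The stratified and pooled comparisons disagree (Diet Y wins within each week-4 weight band; Diet P wins overall), so the answer turns on the causal role of week-4 weight band.
Because the diet influences week-4 weight band, week-4 weight band is a post-treatment mediator, not a confounder. Stratifying on it would bias the estimate; the causal effect is the crude pooled difference.
Pooled: Diet Y 41.7% vs Diet P 66.0%; Diet P is higher overall.

Diet P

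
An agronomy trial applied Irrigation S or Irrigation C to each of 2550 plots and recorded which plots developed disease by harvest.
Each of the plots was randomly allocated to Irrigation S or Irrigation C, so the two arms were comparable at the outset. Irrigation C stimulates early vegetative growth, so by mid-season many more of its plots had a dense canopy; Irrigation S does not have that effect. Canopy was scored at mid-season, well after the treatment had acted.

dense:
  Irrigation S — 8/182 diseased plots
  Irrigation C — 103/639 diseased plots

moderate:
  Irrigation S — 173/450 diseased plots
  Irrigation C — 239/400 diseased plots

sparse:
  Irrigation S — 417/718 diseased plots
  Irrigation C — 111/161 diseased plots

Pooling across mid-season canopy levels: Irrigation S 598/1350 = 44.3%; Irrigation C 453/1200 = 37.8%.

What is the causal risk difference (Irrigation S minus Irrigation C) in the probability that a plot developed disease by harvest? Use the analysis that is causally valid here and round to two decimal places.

The stratified and pooled comparisons disagree (Irrigation S wins within each mid-season canopy; Irrigation C wins overall), so the answer turns on the causal role of mid-season canopy.
Because the irrigation influences mid-season canopy, mid-season canopy is a post-treatment mediator, not a confounder. Stratifying on it would bias the estimate; the causal effect is the crude pooled difference.
The causal difference is the pooled difference: 0.443 − 0.378 = +0.065.

+0.07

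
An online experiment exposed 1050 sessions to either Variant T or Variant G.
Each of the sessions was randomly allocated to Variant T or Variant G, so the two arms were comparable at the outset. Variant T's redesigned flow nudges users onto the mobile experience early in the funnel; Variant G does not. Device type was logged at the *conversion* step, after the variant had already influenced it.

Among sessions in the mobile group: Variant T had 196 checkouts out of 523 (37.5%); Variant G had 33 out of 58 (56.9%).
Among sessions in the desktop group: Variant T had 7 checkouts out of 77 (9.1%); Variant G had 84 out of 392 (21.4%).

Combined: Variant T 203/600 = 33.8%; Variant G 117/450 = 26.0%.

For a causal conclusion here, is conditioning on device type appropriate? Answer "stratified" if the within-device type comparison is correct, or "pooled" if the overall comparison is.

pooled

The device type-specific comparison favours Variant G throughout, but the pooled figures favour Variant T. The question is whether to condition on device type.
Device type here is a post-treatment variable shaped by the variant; conditioning on it would introduce bias rather than remove it. The overall comparison is the causal one.
Pooled: Variant T 33.8% vs Variant G 26.0%; Variant T is higher overall.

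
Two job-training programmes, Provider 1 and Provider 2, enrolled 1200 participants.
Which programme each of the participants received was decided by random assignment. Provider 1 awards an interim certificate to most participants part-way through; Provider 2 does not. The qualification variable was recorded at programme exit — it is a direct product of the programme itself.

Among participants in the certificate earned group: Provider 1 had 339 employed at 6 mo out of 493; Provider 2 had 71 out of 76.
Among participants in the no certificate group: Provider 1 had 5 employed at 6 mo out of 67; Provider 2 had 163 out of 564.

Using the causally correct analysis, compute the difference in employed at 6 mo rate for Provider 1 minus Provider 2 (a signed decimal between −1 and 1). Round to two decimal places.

+0.25

The stratified and pooled comparisons disagree (Provider 2 wins within each qualification attained during the programme; Provider 1 wins overall), so the answer turns on the causal role of qualification attained during the programme.
Qualification attained during the programme lies on the pathway programme → qualification attained during the programme → outcome, so adjusting for it blocks the indirect effect. For the total causal effect of programme, use the unadjusted pooled rates.
The causal difference is the pooled difference: 0.614 − 0.366 = +0.249.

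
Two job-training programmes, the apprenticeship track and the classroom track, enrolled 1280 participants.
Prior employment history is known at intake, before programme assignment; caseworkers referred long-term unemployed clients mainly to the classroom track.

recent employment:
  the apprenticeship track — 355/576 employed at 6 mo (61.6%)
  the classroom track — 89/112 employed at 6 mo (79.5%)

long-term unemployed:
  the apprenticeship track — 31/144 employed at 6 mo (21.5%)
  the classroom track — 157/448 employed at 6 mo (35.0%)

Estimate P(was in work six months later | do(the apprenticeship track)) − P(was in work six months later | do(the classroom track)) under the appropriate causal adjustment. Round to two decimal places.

The imbalance in prior employment history arose from how participants were allocated, not from anything the programme did; and prior employment history independently affects the outcome. The pooled gap is confounded — condition on prior employment history.
Adjusting over the population distribution of prior employment history: 0.537·(0.616−0.795) + 0.463·(0.215−0.350) = -0.158.

-0.16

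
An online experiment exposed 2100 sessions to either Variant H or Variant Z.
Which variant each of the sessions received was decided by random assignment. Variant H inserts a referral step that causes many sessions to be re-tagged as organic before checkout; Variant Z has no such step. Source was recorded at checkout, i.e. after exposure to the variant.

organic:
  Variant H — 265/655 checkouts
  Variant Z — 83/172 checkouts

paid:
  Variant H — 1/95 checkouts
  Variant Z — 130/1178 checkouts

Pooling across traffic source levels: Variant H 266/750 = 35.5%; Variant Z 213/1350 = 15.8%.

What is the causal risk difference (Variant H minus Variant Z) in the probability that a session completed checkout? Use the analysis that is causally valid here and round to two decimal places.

+0.20

Within every traffic source level Variant Z has the higher rate, yet pooled Variant H does — Simpson's reversal.
Because the variant influences traffic source, traffic source is a post-treatment mediator, not a confounder. Stratifying on it would bias the estimate; the causal effect is the crude pooled difference.
The causal difference is the pooled difference: 0.355 − 0.158 = +0.197.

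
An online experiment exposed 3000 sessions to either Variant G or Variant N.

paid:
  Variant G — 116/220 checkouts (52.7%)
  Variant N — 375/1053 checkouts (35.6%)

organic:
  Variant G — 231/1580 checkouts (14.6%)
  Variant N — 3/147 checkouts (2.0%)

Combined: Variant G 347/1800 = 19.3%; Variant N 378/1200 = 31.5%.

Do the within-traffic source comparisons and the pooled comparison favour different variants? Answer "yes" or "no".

Within each traffic source level (paid 52.7% vs 35.6%; organic 14.6% vs 2.0%), Variant G has the higher rate every time. Pooled: 19.3% vs 31.5% — Variant N has the higher rate overall. The two comparisons disagree.

yes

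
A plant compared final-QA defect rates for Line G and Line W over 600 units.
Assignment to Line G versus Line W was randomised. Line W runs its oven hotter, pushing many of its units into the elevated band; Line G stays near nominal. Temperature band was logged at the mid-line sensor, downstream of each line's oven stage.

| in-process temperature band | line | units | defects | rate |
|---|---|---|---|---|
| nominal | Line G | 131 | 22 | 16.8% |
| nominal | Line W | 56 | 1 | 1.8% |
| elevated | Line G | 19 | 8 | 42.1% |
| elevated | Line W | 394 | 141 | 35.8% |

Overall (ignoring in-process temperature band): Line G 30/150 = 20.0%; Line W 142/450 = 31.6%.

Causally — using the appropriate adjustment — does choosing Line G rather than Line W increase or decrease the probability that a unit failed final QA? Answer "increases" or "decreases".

decreases

In-process temperature band here is a post-treatment variable shaped by the line; conditioning on it would introduce bias rather than remove it. The overall comparison is the causal one.
Pooled: Line G 20.0% vs Line W 31.6%; Line G is lower overall.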